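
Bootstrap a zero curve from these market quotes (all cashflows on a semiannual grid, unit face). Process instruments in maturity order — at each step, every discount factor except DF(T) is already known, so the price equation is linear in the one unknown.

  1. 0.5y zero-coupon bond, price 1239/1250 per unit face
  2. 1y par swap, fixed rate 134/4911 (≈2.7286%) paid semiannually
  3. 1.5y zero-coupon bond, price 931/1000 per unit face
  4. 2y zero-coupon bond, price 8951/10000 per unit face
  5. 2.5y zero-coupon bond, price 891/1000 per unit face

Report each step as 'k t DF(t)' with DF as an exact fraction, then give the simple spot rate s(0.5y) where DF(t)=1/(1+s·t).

1 1/2 1239/1250
2 1 2433/2500
3 3/2 931/1000
4 2 8951/10000
5 5/2 891/1000
s(0.5y) = (1/(1239/1250) − 1)/(1/2) = 22/1239 ≈ 1.7756%

step 1 [0.5y] zero: DF = P = 1239/1250 ≈ 0.991200
step 2 [1y] swap r/2=67/4911: DF=(1 − 67/4911·(0.991200))/(1+67/4911) = 2433/2500 ≈ 0.973200
step 3 [1.5y] zero: DF = P = 931/1000 ≈ 0.931000
step 4 [2y] zero: DF = P = 8951/10000 ≈ 0.895100
step 5 [2.5y] zero: DF = P = 891/1000 ≈ 0.891000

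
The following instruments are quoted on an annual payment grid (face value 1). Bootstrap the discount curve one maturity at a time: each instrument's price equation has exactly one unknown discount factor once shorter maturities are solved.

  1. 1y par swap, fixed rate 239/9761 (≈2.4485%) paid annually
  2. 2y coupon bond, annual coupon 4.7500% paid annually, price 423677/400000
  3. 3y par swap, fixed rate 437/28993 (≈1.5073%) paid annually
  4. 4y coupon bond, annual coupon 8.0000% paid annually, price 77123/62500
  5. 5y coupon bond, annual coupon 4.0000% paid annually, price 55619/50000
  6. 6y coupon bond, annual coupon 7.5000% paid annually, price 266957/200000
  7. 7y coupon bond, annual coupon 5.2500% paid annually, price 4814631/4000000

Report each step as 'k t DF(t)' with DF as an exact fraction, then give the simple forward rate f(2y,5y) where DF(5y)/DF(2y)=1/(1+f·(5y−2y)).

step 1 [1y] swap r/1=239/9761: DF=(1 − 239/9761·(0))/(1+239/9761) = 9761/10000 ≈ 0.976100
step 2 [2y] bond c/1=19/400: DF=(423677/400000 − 19/400·(0.976100))/(1+19/400) = 9669/10000 ≈ 0.966900
step 3 [3y] swap r/1=437/28993: DF=(1 − 437/28993·(0.976100+0.966900))/(1+437/28993) = 9563/10000 ≈ 0.956300
step 4 [4y] bond c/1=2/25: DF=(77123/62500 − 2/25·(0.976100+0.966900+0.956300))/(1+2/25) = 4639/5000 ≈ 0.927800
step 5 [5y] bond c/1=1/25: DF=(55619/50000 − 1/25·(0.976100+0.966900+0.956300+0.927800))/(1+1/25) = 1153/1250 ≈ 0.922400
step 6 [6y] bond c/1=3/40: DF=(266957/200000 − 3/40·(0.976100+0.966900+0.956300+0.927800+0.922400))/(1+3/40) = 9103/10000 ≈ 0.910300
step 7 [7y] bond c/1=21/400: DF=(4814631/4000000 − 21/400·(0.976100+0.966900+0.956300+0.927800+0.922400+0.910300))/(1+21/400) = 8613/10000 ≈ 0.861300

1 1 9761/10000
2 2 9669/10000
3 3 9563/10000
4 4 4639/5000
5 5 1153/1250
6 6 9103/10000
7 7 8613/10000
f(2y,5y) = ((9669/10000)/(1153/1250) − 1)/(3) = 445/27672 ≈ 1.6081%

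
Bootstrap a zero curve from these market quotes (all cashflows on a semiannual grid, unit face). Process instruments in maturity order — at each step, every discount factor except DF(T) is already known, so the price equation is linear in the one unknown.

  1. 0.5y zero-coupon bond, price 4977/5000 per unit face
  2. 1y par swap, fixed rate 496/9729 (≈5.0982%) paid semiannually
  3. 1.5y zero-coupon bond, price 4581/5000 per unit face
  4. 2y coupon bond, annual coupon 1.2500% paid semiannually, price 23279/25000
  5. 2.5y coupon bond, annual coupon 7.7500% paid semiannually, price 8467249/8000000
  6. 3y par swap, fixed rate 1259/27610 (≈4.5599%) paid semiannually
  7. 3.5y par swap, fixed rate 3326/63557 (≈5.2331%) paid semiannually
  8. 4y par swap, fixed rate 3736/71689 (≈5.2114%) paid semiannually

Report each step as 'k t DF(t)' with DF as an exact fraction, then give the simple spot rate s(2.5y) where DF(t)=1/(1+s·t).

step 1 [0.5y] zero: DF = P = 4977/5000 ≈ 0.995400
step 2 [1y] swap r/2=248/9729: DF=(1 − 248/9729·(0.995400))/(1+248/9729) = 594/625 ≈ 0.950400
step 3 [1.5y] zero: DF = P = 4581/5000 ≈ 0.916200
step 4 [2y] bond c/2=1/160: DF=(23279/25000 − 1/160·(0.995400+0.950400+0.916200))/(1+1/160) = 2269/2500 ≈ 0.907600
step 5 [2.5y] bond c/2=31/800: DF=(8467249/8000000 − 31/800·(0.995400+0.950400+0.916200+0.907600))/(1+31/800) = 8783/10000 ≈ 0.878300
step 6 [3y] swap r/2=1259/55220: DF=(1 − 1259/55220·(0.995400+0.950400+0.916200+0.907600+0.878300))/(1+1259/55220) = 8741/10000 ≈ 0.874100
step 7 [3.5y] swap r/2=1663/63557: DF=(1 − 1663/63557·(0.995400+0.950400+0.916200+0.907600+0.878300+0.874100))/(1+1663/63557) = 8337/10000 ≈ 0.833700
step 8 [4y] swap r/2=1868/71689: DF=(1 − 1868/71689·(0.995400+0.950400+0.916200+0.907600+0.878300+0.874100+0.833700))/(1+1868/71689) = 2033/2500 ≈ 0.813200

1 1/2 4977/5000
2 1 594/625
3 3/2 4581/5000
4 2 2269/2500
5 5/2 8783/10000
6 3 8741/10000
7 7/2 8337/10000
8 4 2033/2500
s(2.5y) = (1/(8783/10000) − 1)/(5/2) = 2434/43915 ≈ 5.5425%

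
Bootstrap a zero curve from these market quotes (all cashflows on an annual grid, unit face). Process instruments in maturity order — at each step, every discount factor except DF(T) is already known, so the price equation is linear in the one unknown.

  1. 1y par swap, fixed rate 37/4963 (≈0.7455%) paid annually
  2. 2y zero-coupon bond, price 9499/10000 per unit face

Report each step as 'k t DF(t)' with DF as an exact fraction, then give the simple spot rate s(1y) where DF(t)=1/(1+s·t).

1 1 4963/5000
2 2 9499/10000
s(1y) = (1/(4963/5000) − 1)/(1) = 37/4963 ≈ 0.7455%

step 1 [1y] swap r/1=37/4963: DF=(1 − 37/4963·(0))/(1+37/4963) = 4963/5000 ≈ 0.992600
step 2 [2y] zero: DF = P = 9499/10000 ≈ 0.949900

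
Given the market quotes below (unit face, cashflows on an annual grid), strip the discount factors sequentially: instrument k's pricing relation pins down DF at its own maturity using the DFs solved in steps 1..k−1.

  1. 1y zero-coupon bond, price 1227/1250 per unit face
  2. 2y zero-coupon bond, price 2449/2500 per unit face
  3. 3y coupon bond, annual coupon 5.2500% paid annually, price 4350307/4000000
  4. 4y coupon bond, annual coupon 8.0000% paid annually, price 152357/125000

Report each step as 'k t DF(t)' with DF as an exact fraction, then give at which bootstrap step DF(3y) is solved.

step 1 [1y] zero: DF = P = 1227/1250 ≈ 0.981600
step 2 [2y] zero: DF = P = 2449/2500 ≈ 0.979600
step 3 [3y] bond c/1=21/400: DF=(4350307/4000000 − 21/400·(0.981600+0.979600))/(1+21/400) = 1871/2000 ≈ 0.935500
step 4 [4y] bond c/1=2/25: DF=(152357/125000 − 2/25·(0.981600+0.979600+0.935500))/(1+2/25) = 457/500 ≈ 0.914000

1 1 1227/1250
2 2 2449/2500
3 3 1871/2000
4 4 457/500
DF(3y) is solved at step 3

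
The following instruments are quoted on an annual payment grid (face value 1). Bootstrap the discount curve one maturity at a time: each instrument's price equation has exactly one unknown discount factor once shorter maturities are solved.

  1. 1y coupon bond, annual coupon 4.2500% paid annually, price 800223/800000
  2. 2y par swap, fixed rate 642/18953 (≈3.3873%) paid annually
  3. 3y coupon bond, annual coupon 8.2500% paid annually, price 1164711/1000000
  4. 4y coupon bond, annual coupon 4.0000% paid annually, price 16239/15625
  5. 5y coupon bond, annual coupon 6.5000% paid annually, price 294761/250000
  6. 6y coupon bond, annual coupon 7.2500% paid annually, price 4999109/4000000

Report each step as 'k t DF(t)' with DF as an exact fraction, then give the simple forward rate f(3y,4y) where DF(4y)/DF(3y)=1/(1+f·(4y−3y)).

step 1 [1y] bond c/1=17/400: DF=(800223/800000 − 17/400·(0))/(1+17/400) = 1919/2000 ≈ 0.959500
step 2 [2y] swap r/1=642/18953: DF=(1 − 642/18953·(0.959500))/(1+642/18953) = 4679/5000 ≈ 0.935800
step 3 [3y] bond c/1=33/400: DF=(1164711/1000000 − 33/400·(0.959500+0.935800))/(1+33/400) = 1863/2000 ≈ 0.931500
step 4 [4y] bond c/1=1/25: DF=(16239/15625 − 1/25·(0.959500+0.935800+0.931500))/(1+1/25) = 4453/5000 ≈ 0.890600
step 5 [5y] bond c/1=13/200: DF=(294761/250000 − 13/200·(0.959500+0.935800+0.931500+0.890600))/(1+13/200) = 4401/5000 ≈ 0.880200
step 6 [6y] bond c/1=29/400: DF=(4999109/4000000 − 29/400·(0.959500+0.935800+0.931500+0.890600+0.880200))/(1+29/400) = 1709/2000 ≈ 0.854500

1 1 1919/2000
2 2 4679/5000
3 3 1863/2000
4 4 4453/5000
5 5 4401/5000
6 6 1709/2000
f(3y,4y) = ((1863/2000)/(4453/5000) − 1)/(1) = 409/8906 ≈ 4.5924%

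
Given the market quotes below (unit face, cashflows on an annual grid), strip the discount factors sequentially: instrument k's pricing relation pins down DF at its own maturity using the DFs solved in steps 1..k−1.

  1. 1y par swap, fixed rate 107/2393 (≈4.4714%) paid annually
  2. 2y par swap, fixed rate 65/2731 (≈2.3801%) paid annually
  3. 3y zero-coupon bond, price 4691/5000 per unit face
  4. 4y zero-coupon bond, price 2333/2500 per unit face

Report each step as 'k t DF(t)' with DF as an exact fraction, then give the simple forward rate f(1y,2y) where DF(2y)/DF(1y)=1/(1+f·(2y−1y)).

step 1 [1y] swap r/1=107/2393: DF=(1 − 107/2393·(0))/(1+107/2393) = 2393/2500 ≈ 0.957200
step 2 [2y] swap r/1=65/2731: DF=(1 − 65/2731·(0.957200))/(1+65/2731) = 1909/2000 ≈ 0.954500
step 3 [3y] zero: DF = P = 4691/5000 ≈ 0.938200
step 4 [4y] zero: DF = P = 2333/2500 ≈ 0.933200

1 1 2393/2500
2 2 1909/2000
3 3 4691/5000
4 4 2333/2500
f(1y,2y) = ((2393/2500)/(1909/2000) − 1)/(1) = 27/9545 ≈ 0.2829%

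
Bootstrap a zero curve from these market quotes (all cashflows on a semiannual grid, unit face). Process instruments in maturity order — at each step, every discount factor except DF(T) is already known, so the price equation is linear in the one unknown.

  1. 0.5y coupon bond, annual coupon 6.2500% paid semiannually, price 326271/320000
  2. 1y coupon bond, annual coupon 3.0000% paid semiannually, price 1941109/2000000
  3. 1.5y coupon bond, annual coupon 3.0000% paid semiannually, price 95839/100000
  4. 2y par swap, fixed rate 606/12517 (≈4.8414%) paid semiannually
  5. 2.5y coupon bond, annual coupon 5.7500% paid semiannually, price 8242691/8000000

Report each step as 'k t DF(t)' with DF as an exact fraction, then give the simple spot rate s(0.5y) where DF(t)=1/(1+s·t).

step 1 [0.5y] bond c/2=1/32: DF=(326271/320000 − 1/32·(0))/(1+1/32) = 9887/10000 ≈ 0.988700
step 2 [1y] bond c/2=3/200: DF=(1941109/2000000 − 3/200·(0.988700))/(1+3/200) = 1177/1250 ≈ 0.941600
step 3 [1.5y] bond c/2=3/200: DF=(95839/100000 − 3/200·(0.988700+0.941600))/(1+3/200) = 9157/10000 ≈ 0.915700
step 4 [2y] swap r/2=303/12517: DF=(1 − 303/12517·(0.988700+0.941600+0.915700))/(1+303/12517) = 9091/10000 ≈ 0.909100
step 5 [2.5y] bond c/2=23/800: DF=(8242691/8000000 − 23/800·(0.988700+0.941600+0.915700+0.909100))/(1+23/800) = 4483/5000 ≈ 0.896600

1 1/2 9887/10000
2 1 1177/1250
3 3/2 9157/10000
4 2 9091/10000
5 5/2 4483/5000
s(0.5y) = (1/(9887/10000) − 1)/(1/2) = 226/9887 ≈ 2.2858%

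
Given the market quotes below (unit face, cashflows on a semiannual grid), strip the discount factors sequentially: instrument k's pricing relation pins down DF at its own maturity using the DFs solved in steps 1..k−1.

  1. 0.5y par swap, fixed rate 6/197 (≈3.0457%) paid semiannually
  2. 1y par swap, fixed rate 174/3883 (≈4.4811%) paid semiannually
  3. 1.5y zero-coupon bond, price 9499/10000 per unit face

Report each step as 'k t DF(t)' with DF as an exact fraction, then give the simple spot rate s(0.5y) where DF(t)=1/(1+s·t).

step 1 [0.5y] swap r/2=3/197: DF=(1 − 3/197·(0))/(1+3/197) = 197/200 ≈ 0.985000
step 2 [1y] swap r/2=87/3883: DF=(1 − 87/3883·(0.985000))/(1+87/3883) = 1913/2000 ≈ 0.956500
step 3 [1.5y] zero: DF = P = 9499/10000 ≈ 0.949900

1 1/2 197/200
2 1 1913/2000
3 3/2 9499/10000
s(0.5y) = (1/(197/200) − 1)/(1/2) = 6/197 ≈ 3.0457%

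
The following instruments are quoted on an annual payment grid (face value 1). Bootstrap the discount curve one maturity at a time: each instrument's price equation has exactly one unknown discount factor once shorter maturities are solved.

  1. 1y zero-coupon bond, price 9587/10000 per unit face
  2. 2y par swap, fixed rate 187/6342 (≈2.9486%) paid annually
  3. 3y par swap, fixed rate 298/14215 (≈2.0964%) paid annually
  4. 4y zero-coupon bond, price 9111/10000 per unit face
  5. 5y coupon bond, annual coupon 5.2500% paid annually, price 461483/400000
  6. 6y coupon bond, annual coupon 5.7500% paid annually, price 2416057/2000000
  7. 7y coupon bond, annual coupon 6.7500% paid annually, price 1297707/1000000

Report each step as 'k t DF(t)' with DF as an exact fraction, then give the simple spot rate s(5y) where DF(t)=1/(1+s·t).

step 1 [1y] zero: DF = P = 9587/10000 ≈ 0.958700
step 2 [2y] swap r/1=187/6342: DF=(1 − 187/6342·(0.958700))/(1+187/6342) = 9439/10000 ≈ 0.943900
step 3 [3y] swap r/1=298/14215: DF=(1 − 298/14215·(0.958700+0.943900))/(1+298/14215) = 2351/2500 ≈ 0.940400
step 4 [4y] zero: DF = P = 9111/10000 ≈ 0.911100
step 5 [5y] bond c/1=21/400: DF=(461483/400000 − 21/400·(0.958700+0.943900+0.940400+0.911100))/(1+21/400) = 9089/10000 ≈ 0.908900
step 6 [6y] bond c/1=23/400: DF=(2416057/2000000 − 23/400·(0.958700+0.943900+0.940400+0.911100+0.908900))/(1+23/400) = 1111/1250 ≈ 0.888800
step 7 [7y] bond c/1=27/400: DF=(1297707/1000000 − 27/400·(0.958700+0.943900+0.940400+0.911100+0.908900+0.888800))/(1+27/400) = 4323/5000 ≈ 0.864600

1 1 9587/10000
2 2 9439/10000
3 3 2351/2500
4 4 9111/10000
5 5 9089/10000
6 6 1111/1250
7 7 4323/5000
s(5y) = (1/(9089/10000) − 1)/(5) = 911/45445 ≈ 2.0046%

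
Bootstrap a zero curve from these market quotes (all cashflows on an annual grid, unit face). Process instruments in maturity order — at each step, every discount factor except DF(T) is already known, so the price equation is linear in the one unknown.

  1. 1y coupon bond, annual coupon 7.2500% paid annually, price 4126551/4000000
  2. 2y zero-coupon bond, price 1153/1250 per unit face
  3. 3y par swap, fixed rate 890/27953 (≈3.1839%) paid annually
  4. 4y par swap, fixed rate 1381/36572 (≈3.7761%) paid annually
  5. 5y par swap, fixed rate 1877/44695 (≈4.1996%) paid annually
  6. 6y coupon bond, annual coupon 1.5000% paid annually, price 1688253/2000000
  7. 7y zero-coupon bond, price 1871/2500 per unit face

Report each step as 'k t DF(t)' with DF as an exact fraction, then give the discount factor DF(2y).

1 1 9619/10000
2 2 1153/1250
3 3 911/1000
4 4 8619/10000
5 5 8123/10000
6 6 957/1250
7 7 1871/2500
DF(2y) = 1153/1250 ≈ 0.922400

step 1 [1y] bond c/1=29/400: DF=(4126551/4000000 − 29/400·(0))/(1+29/400) = 9619/10000 ≈ 0.961900
step 2 [2y] zero: DF = P = 1153/1250 ≈ 0.922400
step 3 [3y] swap r/1=890/27953: DF=(1 − 890/27953·(0.961900+0.922400))/(1+890/27953) = 911/1000 ≈ 0.911000
step 4 [4y] swap r/1=1381/36572: DF=(1 − 1381/36572·(0.961900+0.922400+0.911000))/(1+1381/36572) = 8619/10000 ≈ 0.861900
step 5 [5y] swap r/1=1877/44695: DF=(1 − 1877/44695·(0.961900+0.922400+0.911000+0.861900))/(1+1877/44695) = 8123/10000 ≈ 0.812300
step 6 [6y] bond c/1=3/200: DF=(1688253/2000000 − 3/200·(0.961900+0.922400+0.911000+0.861900+0.812300))/(1+3/200) = 957/1250 ≈ 0.765600
step 7 [7y] zero: DF = P = 1871/2500 ≈ 0.748400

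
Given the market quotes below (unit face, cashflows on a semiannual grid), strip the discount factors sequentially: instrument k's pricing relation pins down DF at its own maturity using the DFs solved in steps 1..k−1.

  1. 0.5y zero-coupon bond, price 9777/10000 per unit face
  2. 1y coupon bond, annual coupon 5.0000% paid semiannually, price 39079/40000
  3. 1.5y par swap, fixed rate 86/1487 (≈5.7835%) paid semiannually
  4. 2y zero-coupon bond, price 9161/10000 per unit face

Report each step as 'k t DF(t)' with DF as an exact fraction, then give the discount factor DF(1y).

step 1 [0.5y] zero: DF = P = 9777/10000 ≈ 0.977700
step 2 [1y] bond c/2=1/40: DF=(39079/40000 − 1/40·(0.977700))/(1+1/40) = 9293/10000 ≈ 0.929300
step 3 [1.5y] swap r/2=43/1487: DF=(1 − 43/1487·(0.977700+0.929300))/(1+43/1487) = 9183/10000 ≈ 0.918300
step 4 [2y] zero: DF = P = 9161/10000 ≈ 0.916100

1 1/2 9777/10000
2 1 9293/10000
3 3/2 9183/10000
4 2 9161/10000
DF(1y) = 9293/10000 ≈ 0.929300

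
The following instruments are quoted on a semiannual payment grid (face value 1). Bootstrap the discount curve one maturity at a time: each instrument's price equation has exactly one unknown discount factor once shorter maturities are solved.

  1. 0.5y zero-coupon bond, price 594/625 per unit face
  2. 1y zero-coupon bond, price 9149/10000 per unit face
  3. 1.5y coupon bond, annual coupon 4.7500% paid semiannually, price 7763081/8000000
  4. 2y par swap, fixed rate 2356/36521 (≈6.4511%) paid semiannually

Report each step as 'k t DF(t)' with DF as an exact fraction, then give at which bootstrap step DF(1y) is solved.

1 1/2 594/625
2 1 9149/10000
3 3/2 4523/5000
4 2 4411/5000
DF(1y) is solved at step 2

step 1 [0.5y] zero: DF = P = 594/625 ≈ 0.950400
step 2 [1y] zero: DF = P = 9149/10000 ≈ 0.914900
step 3 [1.5y] bond c/2=19/800: DF=(7763081/8000000 − 19/800·(0.950400+0.914900))/(1+19/800) = 4523/5000 ≈ 0.904600
step 4 [2y] swap r/2=1178/36521: DF=(1 − 1178/36521·(0.950400+0.914900+0.904600))/(1+1178/36521) = 4411/5000 ≈ 0.882200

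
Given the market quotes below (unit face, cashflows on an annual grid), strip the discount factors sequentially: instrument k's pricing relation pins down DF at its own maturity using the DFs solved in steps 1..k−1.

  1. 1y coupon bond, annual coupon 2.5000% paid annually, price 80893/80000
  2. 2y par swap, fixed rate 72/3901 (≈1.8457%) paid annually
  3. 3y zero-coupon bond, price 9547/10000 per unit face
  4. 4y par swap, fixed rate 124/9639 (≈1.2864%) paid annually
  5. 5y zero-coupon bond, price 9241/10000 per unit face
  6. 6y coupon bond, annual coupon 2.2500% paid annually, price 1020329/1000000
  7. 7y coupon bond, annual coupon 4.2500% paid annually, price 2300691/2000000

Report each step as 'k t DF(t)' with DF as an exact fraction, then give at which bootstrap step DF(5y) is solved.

1 1 1973/2000
2 2 241/250
3 3 9547/10000
4 4 594/625
5 5 9241/10000
6 6 8927/10000
7 7 4361/5000
DF(5y) is solved at step 5

step 1 [1y] bond c/1=1/40: DF=(80893/80000 − 1/40·(0))/(1+1/40) = 1973/2000 ≈ 0.986500
step 2 [2y] swap r/1=72/3901: DF=(1 − 72/3901·(0.986500))/(1+72/3901) = 241/250 ≈ 0.964000
step 3 [3y] zero: DF = P = 9547/10000 ≈ 0.954700
step 4 [4y] swap r/1=124/9639: DF=(1 − 124/9639·(0.986500+0.964000+0.954700))/(1+124/9639) = 594/625 ≈ 0.950400
step 5 [5y] zero: DF = P = 9241/10000 ≈ 0.924100
step 6 [6y] bond c/1=9/400: DF=(1020329/1000000 − 9/400·(0.986500+0.964000+0.954700+0.950400+0.924100))/(1+9/400) = 8927/10000 ≈ 0.892700
step 7 [7y] bond c/1=17/400: DF=(2300691/2000000 − 17/400·(0.986500+0.964000+0.954700+0.950400+0.924100+0.892700))/(1+17/400) = 4361/5000 ≈ 0.872200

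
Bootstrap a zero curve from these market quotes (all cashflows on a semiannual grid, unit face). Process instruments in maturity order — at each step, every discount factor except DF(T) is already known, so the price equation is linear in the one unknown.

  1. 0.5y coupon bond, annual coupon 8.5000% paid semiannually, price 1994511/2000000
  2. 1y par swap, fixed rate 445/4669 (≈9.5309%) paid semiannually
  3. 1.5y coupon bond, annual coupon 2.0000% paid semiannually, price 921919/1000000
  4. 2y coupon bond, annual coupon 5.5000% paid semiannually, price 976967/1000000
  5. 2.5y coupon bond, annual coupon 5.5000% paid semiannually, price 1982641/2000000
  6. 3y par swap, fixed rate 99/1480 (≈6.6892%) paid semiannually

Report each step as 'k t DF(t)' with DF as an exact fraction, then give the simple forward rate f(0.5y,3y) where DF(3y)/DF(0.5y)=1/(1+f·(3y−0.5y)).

step 1 [0.5y] bond c/2=17/400: DF=(1994511/2000000 − 17/400·(0))/(1+17/400) = 4783/5000 ≈ 0.956600
step 2 [1y] swap r/2=445/9338: DF=(1 − 445/9338·(0.956600))/(1+445/9338) = 911/1000 ≈ 0.911000
step 3 [1.5y] bond c/2=1/100: DF=(921919/1000000 − 1/100·(0.956600+0.911000))/(1+1/100) = 8943/10000 ≈ 0.894300
step 4 [2y] bond c/2=11/400: DF=(976967/1000000 − 11/400·(0.956600+0.911000+0.894300))/(1+11/400) = 8769/10000 ≈ 0.876900
step 5 [2.5y] bond c/2=11/400: DF=(1982641/2000000 − 11/400·(0.956600+0.911000+0.894300+0.876900))/(1+11/400) = 4337/5000 ≈ 0.867400
step 6 [3y] swap r/2=99/2960: DF=(1 − 99/2960·(0.956600+0.911000+0.894300+0.876900+0.867400))/(1+99/2960) = 4109/5000 ≈ 0.821800

1 1/2 4783/5000
2 1 911/1000
3 3/2 8943/10000
4 2 8769/10000
5 5/2 4337/5000
6 3 4109/5000
f(0.5y,3y) = ((4783/5000)/(4109/5000) − 1)/(5/2) = 1348/20545 ≈ 6.5612%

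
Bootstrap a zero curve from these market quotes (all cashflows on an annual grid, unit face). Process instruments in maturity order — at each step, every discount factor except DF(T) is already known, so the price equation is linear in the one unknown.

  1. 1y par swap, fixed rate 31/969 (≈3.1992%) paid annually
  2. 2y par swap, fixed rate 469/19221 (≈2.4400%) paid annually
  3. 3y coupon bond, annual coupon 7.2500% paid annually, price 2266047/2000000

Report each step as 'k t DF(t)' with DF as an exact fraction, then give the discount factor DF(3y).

step 1 [1y] swap r/1=31/969: DF=(1 − 31/969·(0))/(1+31/969) = 969/1000 ≈ 0.969000
step 2 [2y] swap r/1=469/19221: DF=(1 − 469/19221·(0.969000))/(1+469/19221) = 9531/10000 ≈ 0.953100
step 3 [3y] bond c/1=29/400: DF=(2266047/2000000 − 29/400·(0.969000+0.953100))/(1+29/400) = 1853/2000 ≈ 0.926500

1 1 969/1000
2 2 9531/10000
3 3 1853/2000
DF(3y) = 1853/2000 ≈ 0.926500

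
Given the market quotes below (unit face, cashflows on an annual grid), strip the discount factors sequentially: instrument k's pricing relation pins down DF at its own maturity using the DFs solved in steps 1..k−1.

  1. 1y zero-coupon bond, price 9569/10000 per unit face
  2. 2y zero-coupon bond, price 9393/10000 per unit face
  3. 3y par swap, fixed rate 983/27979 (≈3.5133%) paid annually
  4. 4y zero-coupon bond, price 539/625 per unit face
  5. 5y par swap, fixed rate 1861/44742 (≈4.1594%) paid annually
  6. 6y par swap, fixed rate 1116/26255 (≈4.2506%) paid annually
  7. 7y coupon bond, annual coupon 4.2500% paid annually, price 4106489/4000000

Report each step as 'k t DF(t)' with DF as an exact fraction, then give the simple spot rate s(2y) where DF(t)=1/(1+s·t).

step 1 [1y] zero: DF = P = 9569/10000 ≈ 0.956900
step 2 [2y] zero: DF = P = 9393/10000 ≈ 0.939300
step 3 [3y] swap r/1=983/27979: DF=(1 − 983/27979·(0.956900+0.939300))/(1+983/27979) = 9017/10000 ≈ 0.901700
step 4 [4y] zero: DF = P = 539/625 ≈ 0.862400
step 5 [5y] swap r/1=1861/44742: DF=(1 − 1861/44742·(0.956900+0.939300+0.901700+0.862400))/(1+1861/44742) = 8139/10000 ≈ 0.813900
step 6 [6y] swap r/1=1116/26255: DF=(1 − 1116/26255·(0.956900+0.939300+0.901700+0.862400+0.813900))/(1+1116/26255) = 971/1250 ≈ 0.776800
step 7 [7y] bond c/1=17/400: DF=(4106489/4000000 − 17/400·(0.956900+0.939300+0.901700+0.862400+0.813900+0.776800))/(1+17/400) = 7707/10000 ≈ 0.770700

1 1 9569/10000
2 2 9393/10000
3 3 9017/10000
4 4 539/625
5 5 8139/10000
6 6 971/1250
7 7 7707/10000
s(2y) = (1/(9393/10000) − 1)/(2) = 607/18786 ≈ 3.2311%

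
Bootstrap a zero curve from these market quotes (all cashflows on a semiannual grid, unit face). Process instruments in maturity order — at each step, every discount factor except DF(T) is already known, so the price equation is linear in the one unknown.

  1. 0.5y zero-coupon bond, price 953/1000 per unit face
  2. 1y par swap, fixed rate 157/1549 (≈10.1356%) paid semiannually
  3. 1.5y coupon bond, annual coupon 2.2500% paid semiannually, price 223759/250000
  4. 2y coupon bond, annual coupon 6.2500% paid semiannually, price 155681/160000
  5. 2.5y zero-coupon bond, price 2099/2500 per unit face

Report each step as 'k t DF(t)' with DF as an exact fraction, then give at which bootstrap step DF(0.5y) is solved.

step 1 [0.5y] zero: DF = P = 953/1000 ≈ 0.953000
step 2 [1y] swap r/2=157/3098: DF=(1 − 157/3098·(0.953000))/(1+157/3098) = 4529/5000 ≈ 0.905800
step 3 [1.5y] bond c/2=9/800: DF=(223759/250000 − 9/800·(0.953000+0.905800))/(1+9/800) = 2161/2500 ≈ 0.864400
step 4 [2y] bond c/2=1/32: DF=(155681/160000 − 1/32·(0.953000+0.905800+0.864400))/(1+1/32) = 861/1000 ≈ 0.861000
step 5 [2.5y] zero: DF = P = 2099/2500 ≈ 0.839600

1 1/2 953/1000
2 1 4529/5000
3 3/2 2161/2500
4 2 861/1000
5 5/2 2099/2500
DF(0.5y) is solved at step 1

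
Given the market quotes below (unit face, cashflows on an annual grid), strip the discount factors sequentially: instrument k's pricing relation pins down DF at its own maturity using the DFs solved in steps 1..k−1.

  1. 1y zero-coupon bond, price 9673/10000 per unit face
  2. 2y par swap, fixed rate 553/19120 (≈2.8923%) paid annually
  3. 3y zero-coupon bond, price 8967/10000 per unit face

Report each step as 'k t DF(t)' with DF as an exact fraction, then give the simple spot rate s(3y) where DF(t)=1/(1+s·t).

1 1 9673/10000
2 2 9447/10000
3 3 8967/10000
s(3y) = (1/(8967/10000) − 1)/(3) = 1033/26901 ≈ 3.8400%

step 1 [1y] zero: DF = P = 9673/10000 ≈ 0.967300
step 2 [2y] swap r/1=553/19120: DF=(1 − 553/19120·(0.967300))/(1+553/19120) = 9447/10000 ≈ 0.944700
step 3 [3y] zero: DF = P = 8967/10000 ≈ 0.896700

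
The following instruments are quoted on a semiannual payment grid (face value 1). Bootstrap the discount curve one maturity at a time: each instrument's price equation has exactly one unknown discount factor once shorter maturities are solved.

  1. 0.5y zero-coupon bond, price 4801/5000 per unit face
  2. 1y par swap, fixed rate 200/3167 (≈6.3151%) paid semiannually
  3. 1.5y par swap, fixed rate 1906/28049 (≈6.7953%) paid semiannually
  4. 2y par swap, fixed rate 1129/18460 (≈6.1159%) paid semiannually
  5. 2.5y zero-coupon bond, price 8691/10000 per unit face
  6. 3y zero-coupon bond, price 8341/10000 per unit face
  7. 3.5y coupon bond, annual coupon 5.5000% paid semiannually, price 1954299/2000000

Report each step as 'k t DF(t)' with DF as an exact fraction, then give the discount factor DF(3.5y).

step 1 [0.5y] zero: DF = P = 4801/5000 ≈ 0.960200
step 2 [1y] swap r/2=100/3167: DF=(1 − 100/3167·(0.960200))/(1+100/3167) = 47/50 ≈ 0.940000
step 3 [1.5y] swap r/2=953/28049: DF=(1 − 953/28049·(0.960200+0.940000))/(1+953/28049) = 9047/10000 ≈ 0.904700
step 4 [2y] swap r/2=1129/36920: DF=(1 − 1129/36920·(0.960200+0.940000+0.904700))/(1+1129/36920) = 8871/10000 ≈ 0.887100
step 5 [2.5y] zero: DF = P = 8691/10000 ≈ 0.869100
step 6 [3y] zero: DF = P = 8341/10000 ≈ 0.834100
step 7 [3.5y] bond c/2=11/400: DF=(1954299/2000000 − 11/400·(0.960200+0.940000+0.904700+0.887100+0.869100+0.834100))/(1+11/400) = 4033/5000 ≈ 0.806600

1 1/2 4801/5000
2 1 47/50
3 3/2 9047/10000
4 2 8871/10000
5 5/2 8691/10000
6 3 8341/10000
7 7/2 4033/5000
DF(3.5y) = 4033/5000 ≈ 0.806600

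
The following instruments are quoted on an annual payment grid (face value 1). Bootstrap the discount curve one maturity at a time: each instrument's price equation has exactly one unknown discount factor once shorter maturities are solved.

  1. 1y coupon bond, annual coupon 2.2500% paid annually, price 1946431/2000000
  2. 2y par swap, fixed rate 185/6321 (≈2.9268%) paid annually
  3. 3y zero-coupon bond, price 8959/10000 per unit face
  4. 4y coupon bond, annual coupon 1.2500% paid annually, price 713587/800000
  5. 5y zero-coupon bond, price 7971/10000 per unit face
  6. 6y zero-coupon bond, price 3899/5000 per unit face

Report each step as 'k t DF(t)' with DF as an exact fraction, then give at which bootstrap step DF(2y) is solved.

step 1 [1y] bond c/1=9/400: DF=(1946431/2000000 − 9/400·(0))/(1+9/400) = 4759/5000 ≈ 0.951800
step 2 [2y] swap r/1=185/6321: DF=(1 − 185/6321·(0.951800))/(1+185/6321) = 1889/2000 ≈ 0.944500
step 3 [3y] zero: DF = P = 8959/10000 ≈ 0.895900
step 4 [4y] bond c/1=1/80: DF=(713587/800000 − 1/80·(0.951800+0.944500+0.895900))/(1+1/80) = 1693/2000 ≈ 0.846500
step 5 [5y] zero: DF = P = 7971/10000 ≈ 0.797100
step 6 [6y] zero: DF = P = 3899/5000 ≈ 0.779800

1 1 4759/5000
2 2 1889/2000
3 3 8959/10000
4 4 1693/2000
5 5 7971/10000
6 6 3899/5000
DF(2y) is solved at step 2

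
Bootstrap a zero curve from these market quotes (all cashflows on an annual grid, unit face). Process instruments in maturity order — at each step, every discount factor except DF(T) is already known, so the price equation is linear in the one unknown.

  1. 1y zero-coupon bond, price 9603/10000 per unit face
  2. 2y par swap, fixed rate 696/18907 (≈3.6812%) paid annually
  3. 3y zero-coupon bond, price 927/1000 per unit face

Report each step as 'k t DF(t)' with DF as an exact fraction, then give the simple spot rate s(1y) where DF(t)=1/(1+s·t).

1 1 9603/10000
2 2 1163/1250
3 3 927/1000
s(1y) = (1/(9603/10000) − 1)/(1) = 397/9603 ≈ 4.1341%

step 1 [1y] zero: DF = P = 9603/10000 ≈ 0.960300
step 2 [2y] swap r/1=696/18907: DF=(1 − 696/18907·(0.960300))/(1+696/18907) = 1163/1250 ≈ 0.930400
step 3 [3y] zero: DF = P = 927/1000 ≈ 0.927000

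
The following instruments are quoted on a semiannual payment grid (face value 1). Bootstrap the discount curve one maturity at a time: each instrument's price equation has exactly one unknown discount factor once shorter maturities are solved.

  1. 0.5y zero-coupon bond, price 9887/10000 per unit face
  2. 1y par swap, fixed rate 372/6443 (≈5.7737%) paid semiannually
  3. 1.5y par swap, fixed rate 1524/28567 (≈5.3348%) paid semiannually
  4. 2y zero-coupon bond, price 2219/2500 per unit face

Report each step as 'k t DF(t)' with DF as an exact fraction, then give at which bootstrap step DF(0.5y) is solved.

1 1/2 9887/10000
2 1 4721/5000
3 3/2 4619/5000
4 2 2219/2500
DF(0.5y) is solved at step 1

step 1 [0.5y] zero: DF = P = 9887/10000 ≈ 0.988700
step 2 [1y] swap r/2=186/6443: DF=(1 − 186/6443·(0.988700))/(1+186/6443) = 4721/5000 ≈ 0.944200
step 3 [1.5y] swap r/2=762/28567: DF=(1 − 762/28567·(0.988700+0.944200))/(1+762/28567) = 4619/5000 ≈ 0.923800
step 4 [2y] zero: DF = P = 2219/2500 ≈ 0.887600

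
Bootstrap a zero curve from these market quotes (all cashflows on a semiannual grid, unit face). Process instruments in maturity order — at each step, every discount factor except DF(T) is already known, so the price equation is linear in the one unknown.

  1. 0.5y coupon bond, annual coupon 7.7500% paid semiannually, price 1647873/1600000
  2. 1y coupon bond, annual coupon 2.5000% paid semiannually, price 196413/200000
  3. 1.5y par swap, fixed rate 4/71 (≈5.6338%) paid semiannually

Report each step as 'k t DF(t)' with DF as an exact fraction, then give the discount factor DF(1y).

step 1 [0.5y] bond c/2=31/800: DF=(1647873/1600000 − 31/800·(0))/(1+31/800) = 1983/2000 ≈ 0.991500
step 2 [1y] bond c/2=1/80: DF=(196413/200000 − 1/80·(0.991500))/(1+1/80) = 9577/10000 ≈ 0.957700
step 3 [1.5y] swap r/2=2/71: DF=(1 − 2/71·(0.991500+0.957700))/(1+2/71) = 1149/1250 ≈ 0.919200

1 1/2 1983/2000
2 1 9577/10000
3 3/2 1149/1250
DF(1y) = 9577/10000 ≈ 0.957700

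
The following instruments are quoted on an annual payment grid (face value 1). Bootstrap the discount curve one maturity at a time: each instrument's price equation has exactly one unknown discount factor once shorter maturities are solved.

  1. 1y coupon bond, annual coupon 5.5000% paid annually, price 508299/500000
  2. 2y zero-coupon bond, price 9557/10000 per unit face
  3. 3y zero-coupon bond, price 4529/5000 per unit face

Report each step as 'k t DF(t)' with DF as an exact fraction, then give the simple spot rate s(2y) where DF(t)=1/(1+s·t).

step 1 [1y] bond c/1=11/200: DF=(508299/500000 − 11/200·(0))/(1+11/200) = 2409/2500 ≈ 0.963600
step 2 [2y] zero: DF = P = 9557/10000 ≈ 0.955700
step 3 [3y] zero: DF = P = 4529/5000 ≈ 0.905800

1 1 2409/2500
2 2 9557/10000
3 3 4529/5000
s(2y) = (1/(9557/10000) − 1)/(2) = 443/19114 ≈ 2.3177%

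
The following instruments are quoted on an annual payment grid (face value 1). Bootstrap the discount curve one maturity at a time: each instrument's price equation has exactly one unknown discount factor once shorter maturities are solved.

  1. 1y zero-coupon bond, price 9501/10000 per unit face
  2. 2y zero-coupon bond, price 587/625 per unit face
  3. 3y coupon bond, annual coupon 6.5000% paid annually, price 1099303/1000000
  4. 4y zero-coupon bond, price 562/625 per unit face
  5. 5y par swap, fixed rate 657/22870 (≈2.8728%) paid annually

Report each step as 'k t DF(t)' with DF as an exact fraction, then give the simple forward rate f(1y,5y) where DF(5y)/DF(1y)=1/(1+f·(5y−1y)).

1 1 9501/10000
2 2 587/625
3 3 9169/10000
4 4 562/625
5 5 4343/5000
f(1y,5y) = ((9501/10000)/(4343/5000) − 1)/(4) = 815/34744 ≈ 2.3457%

step 1 [1y] zero: DF = P = 9501/10000 ≈ 0.950100
step 2 [2y] zero: DF = P = 587/625 ≈ 0.939200
step 3 [3y] bond c/1=13/200: DF=(1099303/1000000 − 13/200·(0.950100+0.939200))/(1+13/200) = 9169/10000 ≈ 0.916900
step 4 [4y] zero: DF = P = 562/625 ≈ 0.899200
step 5 [5y] swap r/1=657/22870: DF=(1 − 657/22870·(0.950100+0.939200+0.916900+0.899200))/(1+657/22870) = 4343/5000 ≈ 0.868600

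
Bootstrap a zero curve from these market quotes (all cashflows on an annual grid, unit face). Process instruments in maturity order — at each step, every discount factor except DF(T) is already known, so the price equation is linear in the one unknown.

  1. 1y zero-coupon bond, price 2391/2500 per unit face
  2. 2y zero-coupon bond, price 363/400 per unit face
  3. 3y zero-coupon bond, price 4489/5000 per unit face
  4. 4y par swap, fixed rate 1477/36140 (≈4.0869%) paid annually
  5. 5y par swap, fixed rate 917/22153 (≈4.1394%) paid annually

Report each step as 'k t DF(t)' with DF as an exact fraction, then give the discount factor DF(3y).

step 1 [1y] zero: DF = P = 2391/2500 ≈ 0.956400
step 2 [2y] zero: DF = P = 363/400 ≈ 0.907500
step 3 [3y] zero: DF = P = 4489/5000 ≈ 0.897800
step 4 [4y] swap r/1=1477/36140: DF=(1 − 1477/36140·(0.956400+0.907500+0.897800))/(1+1477/36140) = 8523/10000 ≈ 0.852300
step 5 [5y] swap r/1=917/22153: DF=(1 − 917/22153·(0.956400+0.907500+0.897800+0.852300))/(1+917/22153) = 4083/5000 ≈ 0.816600

1 1 2391/2500
2 2 363/400
3 3 4489/5000
4 4 8523/10000
5 5 4083/5000
DF(3y) = 4489/5000 ≈ 0.897800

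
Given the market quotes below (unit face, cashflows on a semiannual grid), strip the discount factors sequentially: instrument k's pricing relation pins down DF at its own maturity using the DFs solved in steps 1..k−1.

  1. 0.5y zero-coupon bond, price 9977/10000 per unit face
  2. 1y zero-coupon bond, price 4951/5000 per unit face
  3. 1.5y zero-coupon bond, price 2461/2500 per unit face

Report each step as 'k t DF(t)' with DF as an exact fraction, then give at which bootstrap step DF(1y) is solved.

step 1 [0.5y] zero: DF = P = 9977/10000 ≈ 0.997700
step 2 [1y] zero: DF = P = 4951/5000 ≈ 0.990200
step 3 [1.5y] zero: DF = P = 2461/2500 ≈ 0.984400

1 1/2 9977/10000
2 1 4951/5000
3 3/2 2461/2500
DF(1y) is solved at step 2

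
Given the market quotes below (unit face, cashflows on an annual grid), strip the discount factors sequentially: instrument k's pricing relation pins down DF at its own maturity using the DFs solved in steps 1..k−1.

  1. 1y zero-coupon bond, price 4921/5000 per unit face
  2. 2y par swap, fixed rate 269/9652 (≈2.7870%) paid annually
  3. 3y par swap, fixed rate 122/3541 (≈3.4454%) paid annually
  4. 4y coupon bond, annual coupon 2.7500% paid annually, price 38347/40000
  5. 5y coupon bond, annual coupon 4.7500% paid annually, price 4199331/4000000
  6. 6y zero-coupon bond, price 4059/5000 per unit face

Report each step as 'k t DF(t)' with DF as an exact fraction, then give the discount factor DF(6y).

step 1 [1y] zero: DF = P = 4921/5000 ≈ 0.984200
step 2 [2y] swap r/1=269/9652: DF=(1 − 269/9652·(0.984200))/(1+269/9652) = 4731/5000 ≈ 0.946200
step 3 [3y] swap r/1=122/3541: DF=(1 − 122/3541·(0.984200+0.946200))/(1+122/3541) = 564/625 ≈ 0.902400
step 4 [4y] bond c/1=11/400: DF=(38347/40000 − 11/400·(0.984200+0.946200+0.902400))/(1+11/400) = 2143/2500 ≈ 0.857200
step 5 [5y] bond c/1=19/400: DF=(4199331/4000000 − 19/400·(0.984200+0.946200+0.902400+0.857200))/(1+19/400) = 8349/10000 ≈ 0.834900
step 6 [6y] zero: DF = P = 4059/5000 ≈ 0.811800

1 1 4921/5000
2 2 4731/5000
3 3 564/625
4 4 2143/2500
5 5 8349/10000
6 6 4059/5000
DF(6y) = 4059/5000 ≈ 0.811800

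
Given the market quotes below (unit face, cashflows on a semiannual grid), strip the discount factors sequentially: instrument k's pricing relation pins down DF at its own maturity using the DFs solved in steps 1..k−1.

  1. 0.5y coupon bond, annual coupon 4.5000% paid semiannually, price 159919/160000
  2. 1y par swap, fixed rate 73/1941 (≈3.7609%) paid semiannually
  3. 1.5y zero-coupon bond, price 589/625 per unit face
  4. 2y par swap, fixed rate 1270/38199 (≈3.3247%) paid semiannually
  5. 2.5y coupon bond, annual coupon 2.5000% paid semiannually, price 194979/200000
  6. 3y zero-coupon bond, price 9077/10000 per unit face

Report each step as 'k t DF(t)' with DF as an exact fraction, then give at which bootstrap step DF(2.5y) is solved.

step 1 [0.5y] bond c/2=9/400: DF=(159919/160000 − 9/400·(0))/(1+9/400) = 391/400 ≈ 0.977500
step 2 [1y] swap r/2=73/3882: DF=(1 − 73/3882·(0.977500))/(1+73/3882) = 1927/2000 ≈ 0.963500
step 3 [1.5y] zero: DF = P = 589/625 ≈ 0.942400
step 4 [2y] swap r/2=635/38199: DF=(1 − 635/38199·(0.977500+0.963500+0.942400))/(1+635/38199) = 1873/2000 ≈ 0.936500
step 5 [2.5y] bond c/2=1/80: DF=(194979/200000 − 1/80·(0.977500+0.963500+0.942400+0.936500))/(1+1/80) = 9157/10000 ≈ 0.915700
step 6 [3y] zero: DF = P = 9077/10000 ≈ 0.907700

1 1/2 391/400
2 1 1927/2000
3 3/2 589/625
4 2 1873/2000
5 5/2 9157/10000
6 3 9077/10000
DF(2.5y) is solved at step 5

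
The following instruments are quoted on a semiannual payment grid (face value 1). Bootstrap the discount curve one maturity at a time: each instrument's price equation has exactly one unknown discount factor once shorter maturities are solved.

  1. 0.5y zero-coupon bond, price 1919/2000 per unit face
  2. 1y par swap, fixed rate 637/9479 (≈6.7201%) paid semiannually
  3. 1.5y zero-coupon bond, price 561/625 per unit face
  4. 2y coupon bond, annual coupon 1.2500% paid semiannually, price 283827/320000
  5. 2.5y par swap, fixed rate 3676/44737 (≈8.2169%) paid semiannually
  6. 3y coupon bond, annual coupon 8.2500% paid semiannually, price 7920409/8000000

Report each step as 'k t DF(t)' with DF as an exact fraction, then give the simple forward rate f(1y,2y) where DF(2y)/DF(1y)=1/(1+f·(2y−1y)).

1 1/2 1919/2000
2 1 9363/10000
3 3/2 561/625
4 2 8641/10000
5 5/2 4081/5000
6 3 967/1250
f(1y,2y) = ((9363/10000)/(8641/10000) − 1)/(1) = 722/8641 ≈ 8.3555%

step 1 [0.5y] zero: DF = P = 1919/2000 ≈ 0.959500
step 2 [1y] swap r/2=637/18958: DF=(1 − 637/18958·(0.959500))/(1+637/18958) = 9363/10000 ≈ 0.936300
step 3 [1.5y] zero: DF = P = 561/625 ≈ 0.897600
step 4 [2y] bond c/2=1/160: DF=(283827/320000 − 1/160·(0.959500+0.936300+0.897600))/(1+1/160) = 8641/10000 ≈ 0.864100
step 5 [2.5y] swap r/2=1838/44737: DF=(1 − 1838/44737·(0.959500+0.936300+0.897600+0.864100))/(1+1838/44737) = 4081/5000 ≈ 0.816200
step 6 [3y] bond c/2=33/800: DF=(7920409/8000000 − 33/800·(0.959500+0.936300+0.897600+0.864100+0.816200))/(1+33/800) = 967/1250 ≈ 0.773600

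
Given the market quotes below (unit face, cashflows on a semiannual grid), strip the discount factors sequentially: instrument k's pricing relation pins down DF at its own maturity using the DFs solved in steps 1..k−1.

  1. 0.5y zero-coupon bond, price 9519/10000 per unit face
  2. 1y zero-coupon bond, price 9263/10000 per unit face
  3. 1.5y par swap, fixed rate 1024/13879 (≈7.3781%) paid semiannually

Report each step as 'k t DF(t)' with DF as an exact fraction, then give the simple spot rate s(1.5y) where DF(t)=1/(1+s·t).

1 1/2 9519/10000
2 1 9263/10000
3 3/2 561/625
s(1.5y) = (1/(561/625) − 1)/(3/2) = 128/1683 ≈ 7.6055%

step 1 [0.5y] zero: DF = P = 9519/10000 ≈ 0.951900
step 2 [1y] zero: DF = P = 9263/10000 ≈ 0.926300
step 3 [1.5y] swap r/2=512/13879: DF=(1 − 512/13879·(0.951900+0.926300))/(1+512/13879) = 561/625 ≈ 0.897600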